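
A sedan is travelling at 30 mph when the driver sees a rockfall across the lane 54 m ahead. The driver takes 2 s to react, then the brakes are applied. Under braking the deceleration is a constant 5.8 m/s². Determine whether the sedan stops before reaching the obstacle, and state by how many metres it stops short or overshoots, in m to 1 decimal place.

30 mph × 0.44704 = 13.4112 m/s.
Reaction distance = 13.4112 × 2 = 26.822 m.
Braking distance = v²/(2a) = 179.860 / 11.600 = 15.505 m.
Total stopping distance = 26.822 + 15.505 = 42.327 m, vs 54 m available — it stops with 54 − 42.327 = 11.673 m to spare.

Yes — it stops 11.7 m short of the obstacle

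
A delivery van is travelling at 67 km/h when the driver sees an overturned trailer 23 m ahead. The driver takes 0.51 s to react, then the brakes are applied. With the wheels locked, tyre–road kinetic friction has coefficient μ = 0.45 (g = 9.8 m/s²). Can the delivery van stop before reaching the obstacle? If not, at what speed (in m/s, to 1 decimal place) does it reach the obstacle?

No — it strikes the obstacle at 15.1 m/s

67 km/h ÷ 3.6 = 18.6111 m/s.
a = μg = 0.45 × 9.8 = 4.410 m/s².
Reaction distance = 18.6111 × 0.51 = 9.492 m.
Braking distance needed to stop: v²/(2a) = 346.373 / 8.820 = 39.271 m, so total needed = 9.492 + 39.271 = 48.763 m > 23 m — it cannot stop.
Distance remaining when braking begins: 23 − 9.492 = 13.508 m.
v² = v₀² − 2a·d = 346.373 − 2 × 4.410 × 13.508 = 227.232 m²/s².
v = √227.232 = 15.074 m/s.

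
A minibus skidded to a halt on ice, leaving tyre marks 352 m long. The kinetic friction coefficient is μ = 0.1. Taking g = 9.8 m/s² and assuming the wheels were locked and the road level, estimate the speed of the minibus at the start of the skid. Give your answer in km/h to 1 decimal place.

Deceleration a = μg = 0.1 × 9.8 = 0.980 m/s².
v = √(2a·d) = √(2 × 0.980 × 352) = √689.920 = 26.2663 m/s.
= 26.2663 × 3.6 = 94.559 km/h.

Initial speed ≈ 94.6 km/h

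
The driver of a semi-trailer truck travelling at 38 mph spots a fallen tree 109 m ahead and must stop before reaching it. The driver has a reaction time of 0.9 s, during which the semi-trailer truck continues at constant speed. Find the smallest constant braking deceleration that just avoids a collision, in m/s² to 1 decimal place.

Required deceleration ≈ 1.5 m/s²

38 mph × 0.44704 = 16.9875 m/s.
Distance covered during reaction = 16.9875 × 0.9 = 15.289 m.
Distance available for braking: 109 − 15.289 = 93.711 m.
v² = 2a·d ⇒ a = v²/(2d) = 16.9875² / (2 × 93.711) = 288.575 / 187.422 = 1.5397 m/s².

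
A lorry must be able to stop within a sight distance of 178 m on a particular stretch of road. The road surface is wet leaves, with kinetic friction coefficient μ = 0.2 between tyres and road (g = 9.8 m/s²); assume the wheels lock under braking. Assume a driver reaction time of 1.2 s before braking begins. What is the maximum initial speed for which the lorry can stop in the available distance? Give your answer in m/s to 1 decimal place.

Maximum speed ≈ 24.2 m/s

a = μg = 0.2 × 9.8 = 1.960 m/s².
Stopping distance: v·t_r + v²/(2a) = 178 with t_r = 1.2 s and a = 1.960 m/s².
So v² + 4.704 v − 697.76 = 0.
Positive root: v = −a·t_r + √((a·t_r)² + 2a·d) = −2.352 + √(5.532 + 697.76) = 24.1677 m/s.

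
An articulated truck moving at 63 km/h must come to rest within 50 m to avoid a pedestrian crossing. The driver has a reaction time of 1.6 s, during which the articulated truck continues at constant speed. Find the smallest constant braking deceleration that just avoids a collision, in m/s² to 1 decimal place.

63 km/h ÷ 3.6 = 17.5000 m/s.
Distance covered during reaction = 17.5000 × 1.6 = 28.000 m.
Distance available for braking: 50 − 28.000 = 22.000 m.
v² = 2a·d ⇒ a = v²/(2d) = 17.5000² / (2 × 22.000) = 306.250 / 44.000 = 6.9602 m/s².

Required deceleration ≈ 7.0 m/s²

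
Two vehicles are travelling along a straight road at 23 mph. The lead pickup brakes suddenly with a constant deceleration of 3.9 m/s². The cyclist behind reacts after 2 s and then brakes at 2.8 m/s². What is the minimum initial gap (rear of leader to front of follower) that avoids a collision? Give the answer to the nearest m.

Minimum gap ≈ 26 m

23 mph × 0.44704 = 10.2819 m/s.
Leader travels v²/(2a_L) = 105.717 / 7.800 = 13.553 m before stopping.
Follower covers v·t_r = 10.2819 × 2 = 20.564 m while reacting, then v²/(2a_F) = 105.717 / 5.600 = 18.878 m while braking, for a total of 20.564 + 18.878 = 39.442 m.
Since a_F ≤ a_L and the follower starts braking later, the follower is never slower than the leader, so the closest approach is when both have stopped.
Minimum gap = 39.442 − 13.553 = 25.889 m.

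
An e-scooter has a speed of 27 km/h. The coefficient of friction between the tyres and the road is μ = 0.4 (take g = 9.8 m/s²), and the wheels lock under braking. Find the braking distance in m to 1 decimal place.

Braking distance ≈ 7.2 m

27 km/h ÷ 3.6 = 7.5000 m/s.
a = μg = 0.4 × 9.8 = 3.920 m/s².
Braking distance = v²/(2a) = 7.5000² / (2 × 3.920) = 56.250 / 7.840 = 7.175 m.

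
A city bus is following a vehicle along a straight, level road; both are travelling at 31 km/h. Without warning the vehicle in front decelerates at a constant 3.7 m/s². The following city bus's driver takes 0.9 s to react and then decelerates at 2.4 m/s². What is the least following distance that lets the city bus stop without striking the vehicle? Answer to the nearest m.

31 km/h ÷ 3.6 = 8.6111 m/s.
Leader travels v²/(2a_L) = 74.151 / 7.400 = 10.020 m before stopping.
Follower covers v·t_r = 8.6111 × 0.9 = 7.750 m while reacting, then v²/(2a_F) = 74.151 / 4.800 = 15.448 m while braking, for a total of 7.750 + 15.448 = 23.198 m.
Since a_F ≤ a_L and the follower starts braking later, the follower is never slower than the leader, so the closest approach is when both have stopped.
Minimum gap = 23.198 − 10.020 = 13.178 m.

Minimum gap ≈ 13 m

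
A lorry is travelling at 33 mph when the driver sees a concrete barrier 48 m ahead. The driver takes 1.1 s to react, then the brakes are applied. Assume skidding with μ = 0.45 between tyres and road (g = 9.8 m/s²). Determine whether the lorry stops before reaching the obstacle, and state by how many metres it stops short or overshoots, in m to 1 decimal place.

33 mph × 0.44704 = 14.7523 m/s.
a = μg = 0.45 × 9.8 = 4.410 m/s².
Reaction distance = 14.7523 × 1.1 = 16.228 m.
Braking distance = v²/(2a) = 217.630 / 8.820 = 24.675 m.
Total stopping distance = 16.228 + 24.675 = 40.903 m, vs 48 m available — it stops with 48 − 40.903 = 7.097 m to spare.

Yes — it stops 7.1 m short of the obstacle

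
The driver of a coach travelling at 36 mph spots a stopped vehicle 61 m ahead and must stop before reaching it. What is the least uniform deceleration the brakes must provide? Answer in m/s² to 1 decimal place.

36 mph × 0.44704 = 16.0934 m/s.
v² = 2a·d ⇒ a = v²/(2d) = 16.0934² / (2 × 61.000) = 258.998 / 122.000 = 2.1229 m/s².

Required deceleration ≈ 2.1 m/s²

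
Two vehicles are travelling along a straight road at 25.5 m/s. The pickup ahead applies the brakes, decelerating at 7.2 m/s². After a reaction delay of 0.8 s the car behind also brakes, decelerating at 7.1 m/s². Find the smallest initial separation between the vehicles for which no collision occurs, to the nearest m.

Minimum gap ≈ 21 m

Leader travels v²/(2a_L) = 650.250 / 14.400 = 45.156 m before stopping.
Follower covers v·t_r = 25.5000 × 0.8 = 20.400 m while reacting, then v²/(2a_F) = 650.250 / 14.200 = 45.792 m while braking, for a total of 20.400 + 45.792 = 66.192 m.
Since a_F ≤ a_L and the follower starts braking later, the follower is never slower than the leader, so the closest approach is when both have stopped.
Minimum gap = 66.192 − 45.156 = 21.036 m.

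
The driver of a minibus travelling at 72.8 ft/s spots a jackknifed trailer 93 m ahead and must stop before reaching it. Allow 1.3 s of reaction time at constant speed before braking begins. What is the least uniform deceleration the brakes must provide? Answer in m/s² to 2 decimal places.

Required deceleration ≈ 3.84 m/s²

72.8 ft/s × 0.3048 = 22.1894 m/s.
Distance covered during reaction = 22.1894 × 1.3 = 28.846 m.
Distance available for braking: 93 − 28.846 = 64.154 m.
v² = 2a·d ⇒ a = v²/(2d) = 22.1894² / (2 × 64.154) = 492.369 / 128.308 = 3.8374 m/s².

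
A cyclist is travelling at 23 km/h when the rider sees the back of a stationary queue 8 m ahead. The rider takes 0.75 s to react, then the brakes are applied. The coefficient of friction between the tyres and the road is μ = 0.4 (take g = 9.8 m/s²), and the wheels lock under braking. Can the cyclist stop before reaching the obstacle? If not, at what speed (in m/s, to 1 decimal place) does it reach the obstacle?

23 km/h ÷ 3.6 = 6.3889 m/s.
a = μg = 0.4 × 9.8 = 3.920 m/s².
Reaction distance = 6.3889 × 0.75 = 4.792 m.
Braking distance needed to stop: v²/(2a) = 40.818 / 7.840 = 5.206 m, so total needed = 4.792 + 5.206 = 9.998 m > 8 m — it cannot stop.
Distance remaining when braking begins: 8 − 4.792 = 3.208 m.
v² = v₀² − 2a·d = 40.818 − 2 × 3.920 × 3.208 = 15.667 m²/s².
v = √15.667 = 3.958 m/s.

No — it strikes the obstacle at 4.0 m/s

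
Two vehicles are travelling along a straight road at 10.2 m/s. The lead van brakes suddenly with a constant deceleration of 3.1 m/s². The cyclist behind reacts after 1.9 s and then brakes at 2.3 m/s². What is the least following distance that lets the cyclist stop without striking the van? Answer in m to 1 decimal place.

Leader travels v²/(2a_L) = 104.040 / 6.200 = 16.781 m before stopping.
Follower covers v·t_r = 10.2000 × 1.9 = 19.380 m while reacting, then v²/(2a_F) = 104.040 / 4.600 = 22.617 m while braking, for a total of 19.380 + 22.617 = 41.997 m.
Since a_F ≤ a_L and the follower starts braking later, the follower is never slower than the leader, so the closest approach is when both have stopped.
Minimum gap = 41.997 − 16.781 = 25.216 m.

Minimum gap ≈ 25.2 m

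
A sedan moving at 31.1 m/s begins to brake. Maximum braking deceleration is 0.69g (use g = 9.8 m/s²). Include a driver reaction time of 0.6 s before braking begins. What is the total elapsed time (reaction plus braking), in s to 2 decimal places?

a = 0.69 × 9.8 = 6.762 m/s².
Braking time = v/a = 31.1000 / 6.762 = 4.599 s.
Total = 0.6 + 4.599 = 5.199 s.

Total time ≈ 5.20 s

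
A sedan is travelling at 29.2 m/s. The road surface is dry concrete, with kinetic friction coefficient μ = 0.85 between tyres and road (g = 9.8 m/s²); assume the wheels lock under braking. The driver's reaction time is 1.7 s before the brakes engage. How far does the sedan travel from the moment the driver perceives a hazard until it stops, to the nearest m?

Total stopping distance ≈ 101 m

a = μg = 0.85 × 9.8 = 8.330 m/s².
Reaction distance = v·t_r = 29.2000 × 1.7 = 49.640 m.
Braking distance = v²/(2a) = 29.2000² / (2 × 8.330) = 852.640 / 16.660 = 51.179 m.
Total = 49.640 + 51.179 = 100.819 m.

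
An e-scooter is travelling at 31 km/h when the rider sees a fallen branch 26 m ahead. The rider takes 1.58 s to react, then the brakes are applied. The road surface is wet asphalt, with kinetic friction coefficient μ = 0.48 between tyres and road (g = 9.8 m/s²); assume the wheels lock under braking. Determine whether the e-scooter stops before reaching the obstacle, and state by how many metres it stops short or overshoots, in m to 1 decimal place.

31 km/h ÷ 3.6 = 8.6111 m/s.
a = μg = 0.48 × 9.8 = 4.704 m/s².
Reaction distance = 8.6111 × 1.58 = 13.606 m.
Braking distance = v²/(2a) = 74.151 / 9.408 = 7.882 m.
Total stopping distance = 13.606 + 7.882 = 21.488 m, vs 26 m available — it stops with 26 − 21.488 = 4.512 m to spare.

Yes — it stops 4.5 m short of the obstacle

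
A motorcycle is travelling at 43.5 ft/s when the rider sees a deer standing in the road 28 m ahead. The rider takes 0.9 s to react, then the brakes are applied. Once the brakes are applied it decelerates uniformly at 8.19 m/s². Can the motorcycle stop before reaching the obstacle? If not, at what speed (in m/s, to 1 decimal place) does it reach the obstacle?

Yes — it stops about 5.3 m short of the obstacle, so it never reaches it

43.5 ft/s × 0.3048 = 13.2588 m/s.
Reaction distance = 13.2588 × 0.9 = 11.933 m.
Braking distance = v²/(2a) = 175.796 / 16.380 = 10.732 m.
Total stopping distance = 11.933 + 10.732 = 22.665 m, vs 28 m available — it stops with 28 − 22.665 = 5.335 m to spare.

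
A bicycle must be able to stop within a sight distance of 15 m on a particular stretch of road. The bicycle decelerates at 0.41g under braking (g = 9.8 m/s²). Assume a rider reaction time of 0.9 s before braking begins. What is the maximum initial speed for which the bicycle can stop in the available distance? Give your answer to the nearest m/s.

Maximum speed ≈ 8 m/s

a = 0.41 × 9.8 = 4.018 m/s².
Stopping distance: v·t_r + v²/(2a) = 15 with t_r = 0.9 s and a = 4.018 m/s².
So v² + 7.232 v − 120.54 = 0.
Positive root: v = −a·t_r + √((a·t_r)² + 2a·d) = −3.616 + √(13.075 + 120.54) = 7.9432 m/s.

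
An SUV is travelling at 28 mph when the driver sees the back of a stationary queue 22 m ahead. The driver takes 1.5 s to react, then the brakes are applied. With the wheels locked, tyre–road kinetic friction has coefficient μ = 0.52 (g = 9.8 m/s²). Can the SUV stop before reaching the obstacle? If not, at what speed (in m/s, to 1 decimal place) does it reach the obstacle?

No — it strikes the obstacle at 11.1 m/s

28 mph × 0.44704 = 12.5171 m/s.
a = μg = 0.52 × 9.8 = 5.096 m/s².
Reaction distance = 12.5171 × 1.5 = 18.776 m.
Braking distance needed to stop: v²/(2a) = 156.678 / 10.192 = 15.373 m, so total needed = 18.776 + 15.373 = 34.149 m > 22 m — it cannot stop.
Distance remaining when braking begins: 22 − 18.776 = 3.224 m.
v² = v₀² − 2a·d = 156.678 − 2 × 5.096 × 3.224 = 123.819 m²/s².
v = √123.819 = 11.127 m/s.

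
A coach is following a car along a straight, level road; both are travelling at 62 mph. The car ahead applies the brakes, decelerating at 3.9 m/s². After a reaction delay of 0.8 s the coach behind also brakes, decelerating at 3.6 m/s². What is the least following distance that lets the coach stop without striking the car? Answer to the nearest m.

Minimum gap ≈ 30 m

62 mph × 0.44704 = 27.7165 m/s.
Leader travels v²/(2a_L) = 768.204 / 7.800 = 98.488 m before stopping.
Follower covers v·t_r = 27.7165 × 0.8 = 22.173 m while reacting, then v²/(2a_F) = 768.204 / 7.200 = 106.695 m while braking, for a total of 22.173 + 106.695 = 128.868 m.
Since a_F ≤ a_L and the follower starts braking later, the follower is never slower than the leader, so the closest approach is when both have stopped.
Minimum gap = 128.868 − 98.488 = 30.380 m.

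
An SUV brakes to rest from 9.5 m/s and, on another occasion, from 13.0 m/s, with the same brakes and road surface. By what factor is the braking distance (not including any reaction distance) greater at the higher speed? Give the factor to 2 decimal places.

Factor ≈ 1.87

Braking distance d = v²/(2a), so with a fixed, d ∝ v².
Factor = (13.0/9.5)² = 1.3684² = 1.8725.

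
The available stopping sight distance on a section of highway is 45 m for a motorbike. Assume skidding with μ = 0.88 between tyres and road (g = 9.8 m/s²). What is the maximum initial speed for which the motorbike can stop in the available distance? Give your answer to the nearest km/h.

Maximum speed ≈ 100 km/h

a = μg = 0.88 × 9.8 = 8.624 m/s².
v²/(2a) = d ⇒ v = √(2 × 8.624 × 45) = √776.16 = 27.8596 m/s.
27.8596 m/s × 3.6 = 100.295 km/h.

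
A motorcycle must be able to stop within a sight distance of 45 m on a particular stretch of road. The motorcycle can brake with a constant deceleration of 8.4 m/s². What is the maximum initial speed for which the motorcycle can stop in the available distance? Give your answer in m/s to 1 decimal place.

v²/(2a) = d ⇒ v = √(2 × 8.400 × 45) = √756.00 = 27.4955 m/s.

Maximum speed ≈ 27.5 m/s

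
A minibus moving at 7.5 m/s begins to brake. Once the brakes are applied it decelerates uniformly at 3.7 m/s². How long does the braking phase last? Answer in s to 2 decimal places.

Braking time ≈ 2.03 s

Braking time = v/a = 7.5000 / 3.700 = 2.027 s.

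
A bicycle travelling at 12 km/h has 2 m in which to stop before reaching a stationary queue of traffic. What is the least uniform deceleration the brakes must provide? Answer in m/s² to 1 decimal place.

12 km/h ÷ 3.6 = 3.3333 m/s.
v² = 2a·d ⇒ a = v²/(2d) = 3.3333² / (2 × 2.000) = 11.111 / 4.000 = 2.7778 m/s².

Required deceleration ≈ 2.8 m/s²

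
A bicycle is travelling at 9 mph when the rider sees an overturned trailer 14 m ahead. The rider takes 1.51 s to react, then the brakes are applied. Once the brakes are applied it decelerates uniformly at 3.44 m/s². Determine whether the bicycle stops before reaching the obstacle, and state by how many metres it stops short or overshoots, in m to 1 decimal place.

Yes — it stops 5.6 m short of the obstacle

9 mph × 0.44704 = 4.0234 m/s.
Reaction distance = 4.0234 × 1.51 = 6.075 m.
Braking distance = v²/(2a) = 16.188 / 6.880 = 2.353 m.
Total stopping distance = 6.075 + 2.353 = 8.428 m, vs 14 m available — it stops with 14 − 8.428 = 5.572 m to spare.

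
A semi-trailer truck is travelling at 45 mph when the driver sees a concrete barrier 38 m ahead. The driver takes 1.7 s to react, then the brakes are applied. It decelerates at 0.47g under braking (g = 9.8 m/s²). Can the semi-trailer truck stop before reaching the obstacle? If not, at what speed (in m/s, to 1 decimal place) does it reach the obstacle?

No — it strikes the obstacle at 19.2 m/s

45 mph × 0.44704 = 20.1168 m/s.
a = 0.47 × 9.8 = 4.606 m/s².
Reaction distance = 20.1168 × 1.7 = 34.199 m.
Braking distance needed to stop: v²/(2a) = 404.686 / 9.212 = 43.930 m, so total needed = 34.199 + 43.930 = 78.129 m > 38 m — it cannot stop.
Distance remaining when braking begins: 38 − 34.199 = 3.801 m.
v² = v₀² − 2a·d = 404.686 − 2 × 4.606 × 3.801 = 369.671 m²/s².
v = √369.671 = 19.227 m/s.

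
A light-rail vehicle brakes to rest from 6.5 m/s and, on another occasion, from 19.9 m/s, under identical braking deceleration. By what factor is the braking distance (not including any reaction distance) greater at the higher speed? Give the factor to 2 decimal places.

Braking distance d = v²/(2a), so with a fixed, d ∝ v².
Factor = (19.9/6.5)² = 3.0615² = 9.3728.

Factor ≈ 9.37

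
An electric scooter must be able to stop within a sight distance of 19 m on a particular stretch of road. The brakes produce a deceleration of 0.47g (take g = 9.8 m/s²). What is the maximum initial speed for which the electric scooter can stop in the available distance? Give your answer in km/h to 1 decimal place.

a = 0.47 × 9.8 = 4.606 m/s².
v²/(2a) = d ⇒ v = √(2 × 4.606 × 19) = √175.03 = 13.2299 m/s.
13.2299 m/s × 3.6 = 47.628 km/h.

Maximum speed ≈ 47.6 km/h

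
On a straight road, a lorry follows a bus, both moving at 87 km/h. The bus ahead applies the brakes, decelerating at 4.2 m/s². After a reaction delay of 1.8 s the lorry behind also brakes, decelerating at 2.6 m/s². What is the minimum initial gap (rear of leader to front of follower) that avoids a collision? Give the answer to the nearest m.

Minimum gap ≈ 86 m

87 km/h ÷ 3.6 = 24.1667 m/s.
Leader travels v²/(2a_L) = 584.029 / 8.400 = 69.527 m before stopping.
Follower covers v·t_r = 24.1667 × 1.8 = 43.500 m while reacting, then v²/(2a_F) = 584.029 / 5.200 = 112.313 m while braking, for a total of 43.500 + 112.313 = 155.813 m.
Since a_F ≤ a_L and the follower starts braking later, the follower is never slower than the leader, so the closest approach is when both have stopped.
Minimum gap = 155.813 − 69.527 = 86.286 m.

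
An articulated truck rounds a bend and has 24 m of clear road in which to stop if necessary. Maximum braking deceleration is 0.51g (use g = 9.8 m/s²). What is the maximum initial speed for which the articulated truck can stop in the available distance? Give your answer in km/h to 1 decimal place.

a = 0.51 × 9.8 = 4.998 m/s².
v²/(2a) = d ⇒ v = √(2 × 4.998 × 24) = √239.90 = 15.4887 m/s.
15.4887 m/s × 3.6 = 55.759 km/h.

Maximum speed ≈ 55.8 km/h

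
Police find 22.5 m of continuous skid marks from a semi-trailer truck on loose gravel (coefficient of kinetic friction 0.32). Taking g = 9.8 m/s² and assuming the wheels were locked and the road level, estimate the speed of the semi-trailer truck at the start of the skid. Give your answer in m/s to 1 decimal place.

Deceleration a = μg = 0.32 × 9.8 = 3.136 m/s².
v = √(2a·d) = √(2 × 3.136 × 22.5) = √141.120 = 11.8794 m/s.

Initial speed ≈ 11.9 m/s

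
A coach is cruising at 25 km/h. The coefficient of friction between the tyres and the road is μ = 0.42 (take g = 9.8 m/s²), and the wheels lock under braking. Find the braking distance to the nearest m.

Braking distance ≈ 6 m

25 km/h ÷ 3.6 = 6.9444 m/s.
a = μg = 0.42 × 9.8 = 4.116 m/s².
Braking distance = v²/(2a) = 6.9444² / (2 × 4.116) = 48.225 / 8.232 = 5.858 m.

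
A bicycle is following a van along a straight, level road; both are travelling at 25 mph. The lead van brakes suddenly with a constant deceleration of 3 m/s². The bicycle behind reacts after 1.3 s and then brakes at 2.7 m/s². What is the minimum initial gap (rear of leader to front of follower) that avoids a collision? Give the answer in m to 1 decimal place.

25 mph × 0.44704 = 11.1760 m/s.
Leader travels v²/(2a_L) = 124.903 / 6.000 = 20.817 m before stopping.
Follower covers v·t_r = 11.1760 × 1.3 = 14.529 m while reacting, then v²/(2a_F) = 124.903 / 5.400 = 23.130 m while braking, for a total of 14.529 + 23.130 = 37.659 m.
Since a_F ≤ a_L and the follower starts braking later, the follower is never slower than the leader, so the closest approach is when both have stopped.
Minimum gap = 37.659 − 20.817 = 16.842 m.

Minimum gap ≈ 16.8 m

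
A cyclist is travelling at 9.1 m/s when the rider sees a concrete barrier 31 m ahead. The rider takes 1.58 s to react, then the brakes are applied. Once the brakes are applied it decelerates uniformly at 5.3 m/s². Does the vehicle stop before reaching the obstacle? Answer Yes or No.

Yes

Reaction distance = 9.1000 × 1.58 = 14.378 m.
Braking distance = v²/(2a) = 82.810 / 10.600 = 7.812 m.
Total stopping distance = 14.378 + 7.812 = 22.190 m, vs 31 m available — it stops with 31 − 22.190 = 8.810 m to spare.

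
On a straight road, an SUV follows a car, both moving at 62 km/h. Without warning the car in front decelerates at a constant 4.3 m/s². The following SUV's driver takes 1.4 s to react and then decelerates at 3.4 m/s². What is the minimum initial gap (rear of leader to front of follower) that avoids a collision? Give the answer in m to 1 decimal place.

62 km/h ÷ 3.6 = 17.2222 m/s.
Leader travels v²/(2a_L) = 296.604 / 8.600 = 34.489 m before stopping.
Follower covers v·t_r = 17.2222 × 1.4 = 24.111 m while reacting, then v²/(2a_F) = 296.604 / 6.800 = 43.618 m while braking, for a total of 24.111 + 43.618 = 67.729 m.
Since a_F ≤ a_L and the follower starts braking later, the follower is never slower than the leader, so the closest approach is when both have stopped.
Minimum gap = 67.729 − 34.489 = 33.240 m.

Minimum gap ≈ 33.2 m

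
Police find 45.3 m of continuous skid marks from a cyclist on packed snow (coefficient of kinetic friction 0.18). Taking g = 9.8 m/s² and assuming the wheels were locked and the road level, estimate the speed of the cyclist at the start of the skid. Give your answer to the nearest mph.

Deceleration a = μg = 0.18 × 9.8 = 1.764 m/s².
v = √(2a·d) = √(2 × 1.764 × 45.3) = √159.818 = 12.6419 m/s.
= 12.6419 ÷ 0.44704 = 28.279 mph.

Initial speed ≈ 28 mph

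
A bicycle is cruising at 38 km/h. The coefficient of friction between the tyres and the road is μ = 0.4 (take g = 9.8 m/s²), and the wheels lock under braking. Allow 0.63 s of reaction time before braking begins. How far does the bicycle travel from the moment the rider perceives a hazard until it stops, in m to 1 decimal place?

Total stopping distance ≈ 20.9 m

38 km/h ÷ 3.6 = 10.5556 m/s.
a = μg = 0.4 × 9.8 = 3.920 m/s².
Reaction distance = v·t_r = 10.5556 × 0.63 = 6.650 m.
Braking distance = v²/(2a) = 10.5556² / (2 × 3.920) = 111.421 / 7.840 = 14.212 m.
Total = 6.650 + 14.212 = 20.862 m.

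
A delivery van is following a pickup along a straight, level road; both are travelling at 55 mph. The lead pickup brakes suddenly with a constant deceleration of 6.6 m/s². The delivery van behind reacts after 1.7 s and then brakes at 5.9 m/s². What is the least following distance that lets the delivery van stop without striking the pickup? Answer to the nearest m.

55 mph × 0.44704 = 24.5872 m/s.
Leader travels v²/(2a_L) = 604.530 / 13.200 = 45.798 m before stopping.
Follower covers v·t_r = 24.5872 × 1.7 = 41.798 m while reacting, then v²/(2a_F) = 604.530 / 11.800 = 51.231 m while braking, for a total of 41.798 + 51.231 = 93.029 m.
Since a_F ≤ a_L and the follower starts braking later, the follower is never slower than the leader, so the closest approach is when both have stopped.
Minimum gap = 93.029 − 45.798 = 47.231 m.

Minimum gap ≈ 47 m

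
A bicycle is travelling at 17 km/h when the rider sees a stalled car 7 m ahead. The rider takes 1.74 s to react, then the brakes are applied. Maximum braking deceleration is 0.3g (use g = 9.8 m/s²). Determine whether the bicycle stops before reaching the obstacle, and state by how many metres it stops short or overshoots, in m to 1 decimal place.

No — it overshoots by 5.0 m

17 km/h ÷ 3.6 = 4.7222 m/s.
a = 0.3 × 9.8 = 2.940 m/s².
Reaction distance = 4.7222 × 1.74 = 8.217 m.
Braking distance = v²/(2a) = 22.299 / 5.880 = 3.792 m.
Total stopping distance = 8.217 + 3.792 = 12.009 m, vs 7 m available — it cannot stop in time and overshoots by 12.009 − 7 = 5.009 m.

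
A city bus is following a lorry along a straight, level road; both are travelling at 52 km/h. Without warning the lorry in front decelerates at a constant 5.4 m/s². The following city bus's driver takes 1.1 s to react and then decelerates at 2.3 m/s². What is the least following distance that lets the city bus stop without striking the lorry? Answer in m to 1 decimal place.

52 km/h ÷ 3.6 = 14.4444 m/s.
Leader travels v²/(2a_L) = 208.641 / 10.800 = 19.319 m before stopping.
Follower covers v·t_r = 14.4444 × 1.1 = 15.889 m while reacting, then v²/(2a_F) = 208.641 / 4.600 = 45.357 m while braking, for a total of 15.889 + 45.357 = 61.246 m.
Since a_F ≤ a_L and the follower starts braking later, the follower is never slower than the leader, so the closest approach is when both have stopped.
Minimum gap = 61.246 − 19.319 = 41.927 m.

Minimum gap ≈ 41.9 m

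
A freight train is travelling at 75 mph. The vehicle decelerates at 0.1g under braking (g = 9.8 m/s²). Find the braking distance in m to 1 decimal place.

Braking distance ≈ 573.5 m

75 mph × 0.44704 = 33.5280 m/s.
a = 0.1 × 9.8 = 0.980 m/s².
Braking distance = v²/(2a) = 33.5280² / (2 × 0.980) = 1124.127 / 1.960 = 573.534 m.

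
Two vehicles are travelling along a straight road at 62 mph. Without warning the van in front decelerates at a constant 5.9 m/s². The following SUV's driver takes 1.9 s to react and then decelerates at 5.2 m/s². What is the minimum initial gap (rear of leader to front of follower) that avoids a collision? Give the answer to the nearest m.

62 mph × 0.44704 = 27.7165 m/s.
Leader travels v²/(2a_L) = 768.204 / 11.800 = 65.102 m before stopping.
Follower covers v·t_r = 27.7165 × 1.9 = 52.661 m while reacting, then v²/(2a_F) = 768.204 / 10.400 = 73.866 m while braking, for a total of 52.661 + 73.866 = 126.527 m.
Since a_F ≤ a_L and the follower starts braking later, the follower is never slower than the leader, so the closest approach is when both have stopped.
Minimum gap = 126.527 − 65.102 = 61.425 m.

Minimum gap ≈ 61 m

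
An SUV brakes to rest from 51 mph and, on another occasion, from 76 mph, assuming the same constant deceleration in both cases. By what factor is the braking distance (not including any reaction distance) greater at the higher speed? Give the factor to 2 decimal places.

Factor ≈ 2.22

Braking distance d = v²/(2a), so with a fixed, d ∝ v².
Factor = (76/51)² = 1.4902² = 2.2207.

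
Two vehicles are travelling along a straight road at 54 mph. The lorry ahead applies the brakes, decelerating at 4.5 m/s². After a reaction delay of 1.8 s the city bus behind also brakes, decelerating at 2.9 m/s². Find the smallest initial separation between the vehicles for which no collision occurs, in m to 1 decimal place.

54 mph × 0.44704 = 24.1402 m/s.
Leader travels v²/(2a_L) = 582.749 / 9.000 = 64.750 m before stopping.
Follower covers v·t_r = 24.1402 × 1.8 = 43.452 m while reacting, then v²/(2a_F) = 582.749 / 5.800 = 100.474 m while braking, for a total of 43.452 + 100.474 = 143.926 m.
Since a_F ≤ a_L and the follower starts braking later, the follower is never slower than the leader, so the closest approach is when both have stopped.
Minimum gap = 143.926 − 64.750 = 79.176 m.

Minimum gap ≈ 79.2 m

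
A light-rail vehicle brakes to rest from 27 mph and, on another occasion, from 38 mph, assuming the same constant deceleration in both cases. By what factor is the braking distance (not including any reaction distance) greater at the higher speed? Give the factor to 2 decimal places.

Braking distance d = v²/(2a), so with a fixed, d ∝ v².
Factor = (38/27)² = 1.4074² = 1.9808.

Factor ≈ 1.98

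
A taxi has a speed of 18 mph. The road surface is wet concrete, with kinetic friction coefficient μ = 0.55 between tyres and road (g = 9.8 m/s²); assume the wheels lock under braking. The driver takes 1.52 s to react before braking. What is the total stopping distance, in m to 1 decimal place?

Total stopping distance ≈ 18.2 m

18 mph × 0.44704 = 8.0467 m/s.
a = μg = 0.55 × 9.8 = 5.390 m/s².
Reaction distance = v·t_r = 8.0467 × 1.52 = 12.231 m.
Braking distance = v²/(2a) = 8.0467² / (2 × 5.390) = 64.749 / 10.780 = 6.006 m.
Total = 12.231 + 6.006 = 18.237 m.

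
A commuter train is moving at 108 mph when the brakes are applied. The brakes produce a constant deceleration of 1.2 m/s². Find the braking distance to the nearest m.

108 mph × 0.44704 = 48.2803 m/s.
Braking distance = v²/(2a) = 48.2803² / (2 × 1.200) = 2330.987 / 2.400 = 971.245 m.

Braking distance ≈ 971 m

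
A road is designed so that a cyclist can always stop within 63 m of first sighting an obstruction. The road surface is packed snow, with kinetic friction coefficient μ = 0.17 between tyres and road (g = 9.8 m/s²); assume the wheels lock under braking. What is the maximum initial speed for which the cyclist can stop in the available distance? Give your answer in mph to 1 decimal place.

a = μg = 0.17 × 9.8 = 1.666 m/s².
v²/(2a) = d ⇒ v = √(2 × 1.666 × 63) = √209.92 = 14.4886 m/s.
14.4886 m/s ÷ 0.44704 = 32.410 mph.

Maximum speed ≈ 32.4 mph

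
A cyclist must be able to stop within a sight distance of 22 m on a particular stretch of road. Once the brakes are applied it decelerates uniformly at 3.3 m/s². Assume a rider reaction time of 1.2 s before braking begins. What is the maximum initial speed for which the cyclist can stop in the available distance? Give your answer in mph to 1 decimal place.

Stopping distance: v·t_r + v²/(2a) = 22 with t_r = 1.2 s and a = 3.300 m/s².
So v² + 7.920 v − 145.20 = 0.
Positive root: v = −a·t_r + √((a·t_r)² + 2a·d) = −3.960 + √(15.682 + 145.20) = 8.7239 m/s.
8.7239 m/s ÷ 0.44704 = 19.515 mph.

Maximum speed ≈ 19.5 mph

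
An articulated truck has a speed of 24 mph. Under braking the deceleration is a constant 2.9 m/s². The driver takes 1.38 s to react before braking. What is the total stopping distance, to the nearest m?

Total stopping distance ≈ 35 m

24 mph × 0.44704 = 10.7290 m/s.
Reaction distance = v·t_r = 10.7290 × 1.38 = 14.806 m.
Braking distance = v²/(2a) = 10.7290² / (2 × 2.900) = 115.111 / 5.800 = 19.847 m.
Total = 14.806 + 19.847 = 34.653 m.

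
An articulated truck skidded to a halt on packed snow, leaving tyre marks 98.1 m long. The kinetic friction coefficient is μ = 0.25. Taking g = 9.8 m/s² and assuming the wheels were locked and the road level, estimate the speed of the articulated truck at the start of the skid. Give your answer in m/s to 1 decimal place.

Initial speed ≈ 21.9 m/s

Deceleration a = μg = 0.25 × 9.8 = 2.450 m/s².
v = √(2a·d) = √(2 × 2.450 × 98.1) = √480.690 = 21.9246 m/s.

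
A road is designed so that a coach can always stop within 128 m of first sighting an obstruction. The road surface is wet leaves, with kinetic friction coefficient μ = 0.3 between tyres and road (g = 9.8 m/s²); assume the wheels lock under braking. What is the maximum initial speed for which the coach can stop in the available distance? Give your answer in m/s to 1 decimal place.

a = μg = 0.3 × 9.8 = 2.940 m/s².
v²/(2a) = d ⇒ v = √(2 × 2.940 × 128) = √752.64 = 27.4343 m/s.

Maximum speed ≈ 27.4 m/s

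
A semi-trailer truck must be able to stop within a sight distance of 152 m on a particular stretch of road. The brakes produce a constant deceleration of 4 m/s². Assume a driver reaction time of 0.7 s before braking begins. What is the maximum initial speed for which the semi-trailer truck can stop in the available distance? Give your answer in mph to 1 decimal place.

Maximum speed ≈ 72.0 mph

Stopping distance: v·t_r + v²/(2a) = 152 with t_r = 0.7 s and a = 4.000 m/s².
So v² + 5.600 v − 1216.00 = 0.
Positive root: v = −a·t_r + √((a·t_r)² + 2a·d) = −2.800 + √(7.840 + 1216.00) = 32.1834 m/s.
32.1834 m/s ÷ 0.44704 = 71.992 mph.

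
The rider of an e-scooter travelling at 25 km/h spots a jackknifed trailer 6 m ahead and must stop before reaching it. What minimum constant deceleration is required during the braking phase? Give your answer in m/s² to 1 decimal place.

25 km/h ÷ 3.6 = 6.9444 m/s.
v² = 2a·d ⇒ a = v²/(2d) = 6.9444² / (2 × 6.000) = 48.225 / 12.000 = 4.0187 m/s².

Required deceleration ≈ 4.0 m/s²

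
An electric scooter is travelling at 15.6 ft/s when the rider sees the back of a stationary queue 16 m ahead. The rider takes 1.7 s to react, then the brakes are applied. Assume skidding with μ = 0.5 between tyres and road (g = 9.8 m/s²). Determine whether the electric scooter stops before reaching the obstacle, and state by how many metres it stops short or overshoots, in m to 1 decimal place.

Yes — it stops 5.6 m short of the obstacle

15.6 ft/s × 0.3048 = 4.7549 m/s.
a = μg = 0.5 × 9.8 = 4.900 m/s².
Reaction distance = 4.7549 × 1.7 = 8.083 m.
Braking distance = v²/(2a) = 22.609 / 9.800 = 2.307 m.
Total stopping distance = 8.083 + 2.307 = 10.390 m, vs 16 m available — it stops with 16 − 10.390 = 5.610 m to spare.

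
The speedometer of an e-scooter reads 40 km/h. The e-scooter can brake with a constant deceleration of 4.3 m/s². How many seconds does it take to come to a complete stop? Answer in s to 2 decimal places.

Braking time ≈ 2.58 s

40 km/h ÷ 3.6 = 11.1111 m/s.
Braking time = v/a = 11.1111 / 4.300 = 2.584 s.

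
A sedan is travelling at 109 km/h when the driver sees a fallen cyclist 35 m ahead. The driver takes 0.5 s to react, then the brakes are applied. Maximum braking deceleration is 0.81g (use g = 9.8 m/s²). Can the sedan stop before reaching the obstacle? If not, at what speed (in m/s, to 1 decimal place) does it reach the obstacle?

109 km/h ÷ 3.6 = 30.2778 m/s.
a = 0.81 × 9.8 = 7.938 m/s².
Reaction distance = 30.2778 × 0.5 = 15.139 m.
Braking distance needed to stop: v²/(2a) = 916.745 / 15.876 = 57.744 m, so total needed = 15.139 + 57.744 = 72.883 m > 35 m — it cannot stop.
Distance remaining when braking begins: 35 − 15.139 = 19.861 m.
v² = v₀² − 2a·d = 916.745 − 2 × 7.938 × 19.861 = 601.432 m²/s².
v = √601.432 = 24.524 m/s.

No — it strikes the obstacle at 24.5 m/s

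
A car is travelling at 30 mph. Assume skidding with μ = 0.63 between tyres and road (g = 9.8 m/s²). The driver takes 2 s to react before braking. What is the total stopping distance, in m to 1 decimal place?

Total stopping distance ≈ 41.4 m

30 mph × 0.44704 = 13.4112 m/s.
a = μg = 0.63 × 9.8 = 6.174 m/s².
Reaction distance = v·t_r = 13.4112 × 2 = 26.822 m.
Braking distance = v²/(2a) = 13.4112² / (2 × 6.174) = 179.860 / 12.348 = 14.566 m.
Total = 26.822 + 14.566 = 41.388 m.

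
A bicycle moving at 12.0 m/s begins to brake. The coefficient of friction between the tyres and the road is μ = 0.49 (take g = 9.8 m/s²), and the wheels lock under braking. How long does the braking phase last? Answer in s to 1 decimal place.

a = μg = 0.49 × 9.8 = 4.802 m/s².
Braking time = v/a = 12.0000 / 4.802 = 2.499 s.

Braking time ≈ 2.5 s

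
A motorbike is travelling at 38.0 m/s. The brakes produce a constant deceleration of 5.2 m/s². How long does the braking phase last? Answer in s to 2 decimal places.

Braking time = v/a = 38.0000 / 5.200 = 7.308 s.

Braking time ≈ 7.31 s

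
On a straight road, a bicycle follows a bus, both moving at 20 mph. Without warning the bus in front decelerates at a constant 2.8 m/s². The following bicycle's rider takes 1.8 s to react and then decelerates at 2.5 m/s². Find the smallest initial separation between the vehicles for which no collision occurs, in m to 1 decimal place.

20 mph × 0.44704 = 8.9408 m/s.
Leader travels v²/(2a_L) = 79.938 / 5.600 = 14.275 m before stopping.
Follower covers v·t_r = 8.9408 × 1.8 = 16.093 m while reacting, then v²/(2a_F) = 79.938 / 5.000 = 15.988 m while braking, for a total of 16.093 + 15.988 = 32.081 m.
Since a_F ≤ a_L and the follower starts braking later, the follower is never slower than the leader, so the closest approach is when both have stopped.
Minimum gap = 32.081 − 14.275 = 17.806 m.

Minimum gap ≈ 17.8 m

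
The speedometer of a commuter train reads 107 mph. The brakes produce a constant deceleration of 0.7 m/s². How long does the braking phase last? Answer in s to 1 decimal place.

Braking time ≈ 68.3 s

107 mph × 0.44704 = 47.8333 m/s.
Braking time = v/a = 47.8333 / 0.700 = 68.333 s.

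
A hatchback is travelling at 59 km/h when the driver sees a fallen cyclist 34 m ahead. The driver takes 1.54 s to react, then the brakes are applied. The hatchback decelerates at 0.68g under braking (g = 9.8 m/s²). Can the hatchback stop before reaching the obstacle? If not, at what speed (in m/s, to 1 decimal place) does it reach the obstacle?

No — it strikes the obstacle at 12.3 m/s

59 km/h ÷ 3.6 = 16.3889 m/s.
a = 0.68 × 9.8 = 6.664 m/s².
Reaction distance = 16.3889 × 1.54 = 25.239 m.
Braking distance needed to stop: v²/(2a) = 268.596 / 13.328 = 20.153 m, so total needed = 25.239 + 20.153 = 45.392 m > 34 m — it cannot stop.
Distance remaining when braking begins: 34 − 25.239 = 8.761 m.
v² = v₀² − 2a·d = 268.596 − 2 × 6.664 × 8.761 = 151.829 m²/s².
v = √151.829 = 12.322 m/s.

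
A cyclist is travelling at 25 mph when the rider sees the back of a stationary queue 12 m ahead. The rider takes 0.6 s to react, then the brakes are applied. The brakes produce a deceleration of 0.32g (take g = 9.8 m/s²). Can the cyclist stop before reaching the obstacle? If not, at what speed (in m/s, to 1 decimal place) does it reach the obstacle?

25 mph × 0.44704 = 11.1760 m/s.
a = 0.32 × 9.8 = 3.136 m/s².
Reaction distance = 11.1760 × 0.6 = 6.706 m.
Braking distance needed to stop: v²/(2a) = 124.903 / 6.272 = 19.914 m, so total needed = 6.706 + 19.914 = 26.620 m > 12 m — it cannot stop.
Distance remaining when braking begins: 12 − 6.706 = 5.294 m.
v² = v₀² − 2a·d = 124.903 − 2 × 3.136 × 5.294 = 91.699 m²/s².
v = √91.699 = 9.576 m/s.

No — it strikes the obstacle at 9.6 m/s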